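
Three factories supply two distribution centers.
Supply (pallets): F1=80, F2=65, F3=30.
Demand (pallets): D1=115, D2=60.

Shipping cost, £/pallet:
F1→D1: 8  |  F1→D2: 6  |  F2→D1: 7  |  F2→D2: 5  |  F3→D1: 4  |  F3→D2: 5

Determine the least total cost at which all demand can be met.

One minimum-cost allocation:
  F1 to D1: 20 × £8 = £160
  F1 to D2: 60 × £6 = £360
  F2 to D1: 65 × £7 = £455
  F3 to D1: 30 × £4 = £120
Total = 160 + 360 + 455 + 120 = £1095.

1095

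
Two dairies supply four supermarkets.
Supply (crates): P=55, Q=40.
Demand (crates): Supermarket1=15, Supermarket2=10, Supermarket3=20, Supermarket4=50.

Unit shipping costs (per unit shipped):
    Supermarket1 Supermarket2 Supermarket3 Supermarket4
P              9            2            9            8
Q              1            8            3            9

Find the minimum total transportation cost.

500

One minimum-cost allocation:
  P to Supermarket2: 10 × 2 = 20
  P to Supermarket4: 45 × 8 = 360
  Q to Supermarket1: 15 × 1 = 15
  Q to Supermarket3: 20 × 3 = 60
  Q to Supermarket4: 5 × 9 = 45
Total = 20 + 360 + 15 + 60 + 45 = 500.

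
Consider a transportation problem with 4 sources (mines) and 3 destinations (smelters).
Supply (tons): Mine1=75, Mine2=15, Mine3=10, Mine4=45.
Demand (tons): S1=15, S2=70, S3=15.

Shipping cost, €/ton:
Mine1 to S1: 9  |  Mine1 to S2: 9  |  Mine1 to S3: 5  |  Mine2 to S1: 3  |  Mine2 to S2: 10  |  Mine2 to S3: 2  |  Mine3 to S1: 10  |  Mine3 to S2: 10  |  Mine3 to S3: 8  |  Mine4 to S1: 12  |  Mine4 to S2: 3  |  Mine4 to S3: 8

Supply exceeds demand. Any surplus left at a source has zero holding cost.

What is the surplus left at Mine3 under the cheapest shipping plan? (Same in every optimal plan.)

Minimum-cost shipments:
  Mine1 to S2: 25 × €9 = €225
  Mine1 to S3: 15 × €5 = €75
  Mine2 to S1: 15 × €3 = €45
  Mine4 to S2: 45 × €3 = €135
Total cost = €480.
Mine3 ships 0 of its 10, leaving 10.

10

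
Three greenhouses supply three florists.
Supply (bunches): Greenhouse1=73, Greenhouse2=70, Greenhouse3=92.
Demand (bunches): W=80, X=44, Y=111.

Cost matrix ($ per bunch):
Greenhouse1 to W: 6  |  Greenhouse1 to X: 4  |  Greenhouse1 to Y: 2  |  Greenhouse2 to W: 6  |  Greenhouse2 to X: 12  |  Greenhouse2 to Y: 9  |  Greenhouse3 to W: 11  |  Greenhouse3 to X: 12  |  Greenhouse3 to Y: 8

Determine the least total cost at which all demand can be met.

An optimal shipping plan:
  Greenhouse1->X: 44 bunches
  Greenhouse1->Y: 29 bunches
  Greenhouse2->W: 70 bunches
  Greenhouse3->W: 10 bunches
  Greenhouse3->Y: 82 bunches
Total cost = $1420.
(Supply check: Greenhouse1 ships 73; Greenhouse2 ships 70; Greenhouse3 ships 92.)

1420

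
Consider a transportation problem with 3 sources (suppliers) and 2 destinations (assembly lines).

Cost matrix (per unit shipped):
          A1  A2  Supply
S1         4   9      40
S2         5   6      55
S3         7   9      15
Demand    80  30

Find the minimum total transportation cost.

An optimal shipping plan:
  S1 to A1: 40 × 4 = 160
  S2 to A1: 25 × 5 = 125
  S2 to A2: 30 × 6 = 180
  S3 to A1: 15 × 7 = 105
Total = 160 + 125 + 180 + 105 = 570.
(Supply check: S1 ships 40; S2 ships 55; S3 ships 15.)

570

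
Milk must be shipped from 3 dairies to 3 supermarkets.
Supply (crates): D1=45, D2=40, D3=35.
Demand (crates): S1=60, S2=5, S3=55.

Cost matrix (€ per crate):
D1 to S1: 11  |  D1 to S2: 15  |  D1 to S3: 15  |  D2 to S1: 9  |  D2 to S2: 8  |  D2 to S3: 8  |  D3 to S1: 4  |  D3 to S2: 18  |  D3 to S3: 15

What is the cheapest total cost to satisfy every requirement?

1035

An optimal shipping plan:
  D1–S1: 25 × €11 = €275
  D1–S3: 20 × €15 = €300
  D2–S2: 5 × €8 = €40
  D2–S3: 35 × €8 = €280
  D3–S1: 35 × €4 = €140
Total = 275 + 300 + 40 + 280 + 140 = €1035.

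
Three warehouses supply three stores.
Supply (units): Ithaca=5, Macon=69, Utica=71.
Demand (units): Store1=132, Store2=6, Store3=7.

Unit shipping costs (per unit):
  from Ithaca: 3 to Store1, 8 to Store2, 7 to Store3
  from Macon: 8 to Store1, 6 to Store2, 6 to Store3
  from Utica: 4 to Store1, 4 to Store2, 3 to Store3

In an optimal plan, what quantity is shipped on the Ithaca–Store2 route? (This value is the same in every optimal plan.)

The minimum-cost plan:
  Ithaca->Store1: 5 × 3 = 15
  Macon->Store1: 56 × 8 = 448
  Macon->Store2: 6 × 6 = 36
  Macon->Store3: 7 × 6 = 42
  Utica->Store1: 71 × 4 = 284
Total cost = 825.
The route Ithaca→Store2 is not used.

0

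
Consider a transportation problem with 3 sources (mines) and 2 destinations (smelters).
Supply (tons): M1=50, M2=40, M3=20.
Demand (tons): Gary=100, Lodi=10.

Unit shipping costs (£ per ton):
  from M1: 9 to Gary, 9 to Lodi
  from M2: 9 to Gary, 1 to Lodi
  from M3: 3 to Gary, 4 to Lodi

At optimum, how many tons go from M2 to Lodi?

The minimum-cost plan:
  M1 to Gary: 50 tons
  M2 to Gary: 30 tons
  M2 to Lodi: 10 tons
  M3 to Gary: 20 tons
Total cost = £790.
So M2→Lodi carries 10 tons.

10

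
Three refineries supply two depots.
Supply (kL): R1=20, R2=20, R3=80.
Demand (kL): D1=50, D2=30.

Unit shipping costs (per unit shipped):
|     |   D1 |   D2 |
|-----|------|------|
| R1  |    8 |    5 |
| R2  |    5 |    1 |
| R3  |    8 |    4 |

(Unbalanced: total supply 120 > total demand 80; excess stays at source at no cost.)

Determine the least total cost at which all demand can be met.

A cheapest plan:
  R2 to D2: 20 × 1 = 20
  R3 to D1: 50 × 8 = 400
  R3 to D2: 10 × 4 = 40
Total = 20 + 400 + 40 = 460.

460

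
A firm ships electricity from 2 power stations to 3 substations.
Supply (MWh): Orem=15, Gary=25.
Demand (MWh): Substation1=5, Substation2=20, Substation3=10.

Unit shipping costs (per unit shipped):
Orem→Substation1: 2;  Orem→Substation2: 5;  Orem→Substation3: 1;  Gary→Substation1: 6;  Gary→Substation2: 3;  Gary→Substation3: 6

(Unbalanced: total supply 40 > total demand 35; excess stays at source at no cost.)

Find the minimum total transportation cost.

80

Optimal allocation:
  Orem→Substation1: 5 × 2 = 10
  Orem→Substation3: 10 × 1 = 10
  Gary→Substation2: 20 × 3 = 60
Total = 10 + 10 + 60 = 80.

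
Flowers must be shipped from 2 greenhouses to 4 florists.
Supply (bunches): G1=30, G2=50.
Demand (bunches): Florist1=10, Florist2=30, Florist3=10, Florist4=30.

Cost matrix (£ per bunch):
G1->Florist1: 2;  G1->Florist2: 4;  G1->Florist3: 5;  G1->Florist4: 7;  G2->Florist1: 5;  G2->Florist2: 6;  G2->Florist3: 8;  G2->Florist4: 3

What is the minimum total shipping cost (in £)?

320

An optimal shipping plan:
  G1→Florist1: 10 × £2 = £20
  G1→Florist2: 10 × £4 = £40
  G1→Florist3: 10 × £5 = £50
  G2→Florist2: 20 × £6 = £120
  G2→Florist4: 30 × £3 = £90
Total = 20 + 40 + 50 + 120 + 90 = £320.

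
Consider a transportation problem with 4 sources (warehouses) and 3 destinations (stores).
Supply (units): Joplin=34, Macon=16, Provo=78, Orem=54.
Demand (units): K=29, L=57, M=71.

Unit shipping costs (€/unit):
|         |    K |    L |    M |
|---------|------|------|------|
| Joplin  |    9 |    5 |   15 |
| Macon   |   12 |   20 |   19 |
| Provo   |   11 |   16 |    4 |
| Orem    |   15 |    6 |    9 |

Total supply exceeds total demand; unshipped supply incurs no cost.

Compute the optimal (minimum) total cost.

An optimal shipping plan:
  Joplin→K: 29 × €9 = €261
  Joplin→L: 5 × €5 = €25
  Provo→M: 71 × €4 = €284
  Orem→L: 52 × €6 = €312
Total = 261 + 25 + 284 + 312 = €882.
(Supply check: Joplin ships 34; Macon ships 0; Provo ships 71; Orem ships 52.)

882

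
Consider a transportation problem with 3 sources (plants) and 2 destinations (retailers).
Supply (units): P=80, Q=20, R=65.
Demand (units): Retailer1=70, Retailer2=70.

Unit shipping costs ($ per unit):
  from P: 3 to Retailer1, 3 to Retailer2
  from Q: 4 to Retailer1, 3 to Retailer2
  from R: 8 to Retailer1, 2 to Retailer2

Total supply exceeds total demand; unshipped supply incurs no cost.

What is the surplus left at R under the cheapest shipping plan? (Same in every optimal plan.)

0

An optimal plan:
  P to Retailer1: 70 × $3 = $210
  P to Retailer2: 5 × $3 = $15
  R to Retailer2: 65 × $2 = $130
Total cost = $355.
R ships 65 of its 65, leaving 0.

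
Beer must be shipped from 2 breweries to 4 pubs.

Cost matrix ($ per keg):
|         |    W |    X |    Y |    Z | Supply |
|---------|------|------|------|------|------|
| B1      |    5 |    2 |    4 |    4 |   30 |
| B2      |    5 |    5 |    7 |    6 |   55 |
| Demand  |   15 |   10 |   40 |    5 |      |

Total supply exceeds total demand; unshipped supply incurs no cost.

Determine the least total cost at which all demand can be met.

An optimal shipping plan:
  B1→X: 10 × $2 = $20
  B1→Y: 20 × $4 = $80
  B2→W: 15 × $5 = $75
  B2→Y: 20 × $7 = $140
  B2→Z: 5 × $6 = $30
Total = 20 + 80 + 75 + 140 + 30 = $345.
(Supply check: B1 ships 30; B2 ships 40.)

345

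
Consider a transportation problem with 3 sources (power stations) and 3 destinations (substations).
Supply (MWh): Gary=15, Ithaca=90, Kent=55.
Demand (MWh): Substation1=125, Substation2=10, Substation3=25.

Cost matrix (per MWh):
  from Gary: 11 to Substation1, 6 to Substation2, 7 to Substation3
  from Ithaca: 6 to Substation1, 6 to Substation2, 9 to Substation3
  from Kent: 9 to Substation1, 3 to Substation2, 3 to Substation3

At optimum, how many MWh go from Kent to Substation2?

10

Optimal shipments:
  Gary→Substation1: 15 × 11 = 165
  Ithaca→Substation1: 90 × 6 = 540
  Kent→Substation1: 20 × 9 = 180
  Kent→Substation2: 10 × 3 = 30
  Kent→Substation3: 25 × 3 = 75
Total cost = 990.
So Kent→Substation2 carries 10 MWh.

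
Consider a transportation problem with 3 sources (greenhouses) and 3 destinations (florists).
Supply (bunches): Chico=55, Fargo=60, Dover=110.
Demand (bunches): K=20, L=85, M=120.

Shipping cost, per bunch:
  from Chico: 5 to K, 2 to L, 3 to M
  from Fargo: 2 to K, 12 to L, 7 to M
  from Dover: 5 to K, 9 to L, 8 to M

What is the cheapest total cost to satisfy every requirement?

1340

An optimal shipping plan:
  Chico to L: 55 × 2 = 110
  Fargo to K: 20 × 2 = 40
  Fargo to M: 40 × 7 = 280
  Dover to L: 30 × 9 = 270
  Dover to M: 80 × 8 = 640
Total = 110 + 40 + 280 + 270 + 640 = 1340.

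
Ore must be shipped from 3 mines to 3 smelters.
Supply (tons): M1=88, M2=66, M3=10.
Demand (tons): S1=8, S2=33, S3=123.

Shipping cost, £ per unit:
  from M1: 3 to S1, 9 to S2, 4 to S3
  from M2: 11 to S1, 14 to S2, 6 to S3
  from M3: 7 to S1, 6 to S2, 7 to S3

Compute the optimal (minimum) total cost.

915

An optimal shipping plan:
  M1 to S1: 8 × £3 = £24
  M1 to S2: 23 × £9 = £207
  M1 to S3: 57 × £4 = £228
  M2 to S3: 66 × £6 = £396
  M3 to S2: 10 × £6 = £60
Total = 24 + 207 + 228 + 396 + 60 = £915.
(Supply check: M1 ships 88; M2 ships 66; M3 ships 10.)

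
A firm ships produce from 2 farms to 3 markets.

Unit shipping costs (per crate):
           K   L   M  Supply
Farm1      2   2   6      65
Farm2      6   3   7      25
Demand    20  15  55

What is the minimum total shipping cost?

Optimal allocation:
  Farm1–K: 20 × 2 = 40
  Farm1–L: 15 × 2 = 30
  Farm1–M: 30 × 6 = 180
  Farm2–M: 25 × 7 = 175
Total = 40 + 30 + 180 + 175 = 425.

425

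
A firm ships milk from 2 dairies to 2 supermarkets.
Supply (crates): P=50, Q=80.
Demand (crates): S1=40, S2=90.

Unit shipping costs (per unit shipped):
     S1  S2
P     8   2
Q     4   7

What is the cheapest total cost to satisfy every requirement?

540

One minimum-cost allocation:
  P–S2: 50 × 2 = 100
  Q–S1: 40 × 4 = 160
  Q–S2: 40 × 7 = 280
Total = 100 + 160 + 280 = 540.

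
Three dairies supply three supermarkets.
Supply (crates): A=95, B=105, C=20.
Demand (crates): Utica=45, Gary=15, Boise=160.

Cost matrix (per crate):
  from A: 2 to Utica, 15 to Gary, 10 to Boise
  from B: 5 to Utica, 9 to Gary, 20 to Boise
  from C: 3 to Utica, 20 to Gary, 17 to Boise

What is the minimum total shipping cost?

2550

One minimum-cost allocation:
  A–Boise: 95 × 10 = 950
  B–Utica: 45 × 5 = 225
  B–Gary: 15 × 9 = 135
  B–Boise: 45 × 20 = 900
  C–Boise: 20 × 17 = 340
Total = 950 + 225 + 135 + 900 + 340 = 2550.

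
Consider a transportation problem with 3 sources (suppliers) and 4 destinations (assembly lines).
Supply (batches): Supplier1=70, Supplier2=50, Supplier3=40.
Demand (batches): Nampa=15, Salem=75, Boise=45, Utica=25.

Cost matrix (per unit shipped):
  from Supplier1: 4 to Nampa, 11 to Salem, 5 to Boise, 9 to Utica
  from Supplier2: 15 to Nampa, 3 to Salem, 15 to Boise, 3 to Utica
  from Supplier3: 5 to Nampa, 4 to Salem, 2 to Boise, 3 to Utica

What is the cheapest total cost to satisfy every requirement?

670

Optimal allocation:
  Supplier1 to Nampa: 15 × 4 = 60
  Supplier1 to Boise: 45 × 5 = 225
  Supplier1 to Utica: 10 × 9 = 90
  Supplier2 to Salem: 50 × 3 = 150
  Supplier3 to Salem: 25 × 4 = 100
  Supplier3 to Utica: 15 × 3 = 45
Total = 60 + 225 + 90 + 150 + 100 + 45 = 670.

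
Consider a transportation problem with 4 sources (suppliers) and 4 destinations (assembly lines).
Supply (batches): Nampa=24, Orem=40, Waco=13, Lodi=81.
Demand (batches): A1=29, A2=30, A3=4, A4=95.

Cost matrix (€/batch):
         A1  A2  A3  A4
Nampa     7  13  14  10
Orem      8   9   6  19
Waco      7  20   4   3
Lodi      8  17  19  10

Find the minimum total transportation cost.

An optimal shipping plan:
  Nampa–A1: 23 batches
  Nampa–A4: 1 batches
  Orem–A1: 6 batches
  Orem–A2: 30 batches
  Orem–A3: 4 batches
  Waco–A4: 13 batches
  Lodi–A4: 81 batches
Total cost = €1362.
(Supply check: Nampa ships 24; Orem ships 40; Waco ships 13; Lodi ships 81.)

1362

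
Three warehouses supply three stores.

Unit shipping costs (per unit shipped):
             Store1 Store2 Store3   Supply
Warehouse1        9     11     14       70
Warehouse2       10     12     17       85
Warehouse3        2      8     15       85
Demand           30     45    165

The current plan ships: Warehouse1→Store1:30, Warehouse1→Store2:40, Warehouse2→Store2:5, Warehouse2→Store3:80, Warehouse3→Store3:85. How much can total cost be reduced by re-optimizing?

Current plan cost = 30·9 + 40·11 + 5·12 + 80·17 + 85·15 = 3405.
Optimal plan:
  Warehouse1–Store3: 70 units
  Warehouse2–Store3: 85 units
  Warehouse3–Store1: 30 units
  Warehouse3–Store2: 45 units
  Warehouse3–Store3: 10 units
Optimal cost = 2995.
Saving = 3405 − 2995 = 410.

410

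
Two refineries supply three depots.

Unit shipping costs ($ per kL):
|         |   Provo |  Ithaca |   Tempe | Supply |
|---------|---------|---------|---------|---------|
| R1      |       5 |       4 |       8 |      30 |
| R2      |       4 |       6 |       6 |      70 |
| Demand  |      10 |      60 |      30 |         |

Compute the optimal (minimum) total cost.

One minimum-cost allocation:
  R1->Ithaca: 30 × $4 = $120
  R2->Provo: 10 × $4 = $40
  R2->Ithaca: 30 × $6 = $180
  R2->Tempe: 30 × $6 = $180
Total = 120 + 40 + 180 + 180 = $520.
(Supply check: R1 ships 30; R2 ships 70.)

520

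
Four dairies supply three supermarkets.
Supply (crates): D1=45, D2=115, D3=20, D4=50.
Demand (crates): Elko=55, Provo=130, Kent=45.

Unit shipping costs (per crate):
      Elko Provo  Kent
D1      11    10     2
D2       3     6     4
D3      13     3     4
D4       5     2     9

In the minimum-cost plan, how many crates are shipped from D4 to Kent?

0

The minimum-cost plan:
  D1→Kent: 45 crates
  D2→Elko: 55 crates
  D2→Provo: 60 crates
  D3→Provo: 20 crates
  D4→Provo: 50 crates
Total cost = 775.
The route D4→Kent is not used.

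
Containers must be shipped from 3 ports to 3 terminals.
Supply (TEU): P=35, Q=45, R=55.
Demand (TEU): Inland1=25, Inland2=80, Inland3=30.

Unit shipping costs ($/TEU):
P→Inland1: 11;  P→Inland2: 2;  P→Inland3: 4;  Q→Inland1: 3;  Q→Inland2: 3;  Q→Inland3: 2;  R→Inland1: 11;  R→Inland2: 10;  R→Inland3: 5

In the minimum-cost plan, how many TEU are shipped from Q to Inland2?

20

The minimum-cost plan:
  P to Inland2: 35 × $2 = $70
  Q to Inland1: 25 × $3 = $75
  Q to Inland2: 20 × $3 = $60
  R to Inland2: 25 × $10 = $250
  R to Inland3: 30 × $5 = $150
Total cost = $605.
So Q→Inland2 carries 20 TEU.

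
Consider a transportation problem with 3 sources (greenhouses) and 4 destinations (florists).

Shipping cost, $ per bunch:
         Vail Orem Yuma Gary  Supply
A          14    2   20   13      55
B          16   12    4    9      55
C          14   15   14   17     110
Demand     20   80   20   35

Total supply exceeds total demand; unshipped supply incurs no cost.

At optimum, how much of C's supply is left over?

An optimal plan:
  A–Orem: 55 × $2 = $110
  B–Yuma: 20 × $4 = $80
  B–Gary: 35 × $9 = $315
  C–Vail: 20 × $14 = $280
  C–Orem: 25 × $15 = $375
Total cost = $1160.
C ships 45 of its 110, leaving 65.

65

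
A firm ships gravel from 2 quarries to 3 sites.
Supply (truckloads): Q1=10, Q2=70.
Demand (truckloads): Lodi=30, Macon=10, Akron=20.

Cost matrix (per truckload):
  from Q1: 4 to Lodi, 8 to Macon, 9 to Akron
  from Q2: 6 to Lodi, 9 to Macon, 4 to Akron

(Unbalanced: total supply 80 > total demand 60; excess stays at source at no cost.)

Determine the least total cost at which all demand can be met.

330

A cheapest plan:
  Q1→Lodi: 10 × 4 = 40
  Q2→Lodi: 20 × 6 = 120
  Q2→Macon: 10 × 9 = 90
  Q2→Akron: 20 × 4 = 80
Total = 40 + 120 + 90 + 80 = 330.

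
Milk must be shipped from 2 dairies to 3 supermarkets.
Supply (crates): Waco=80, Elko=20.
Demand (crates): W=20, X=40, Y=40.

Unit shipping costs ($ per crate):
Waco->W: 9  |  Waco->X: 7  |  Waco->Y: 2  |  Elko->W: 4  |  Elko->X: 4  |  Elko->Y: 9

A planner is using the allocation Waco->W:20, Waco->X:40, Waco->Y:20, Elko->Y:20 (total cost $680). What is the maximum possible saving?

240

Current plan cost = 20·9 + 40·7 + 20·2 + 20·9 = $680.
Optimal plan:
  Waco→X: 40 crates
  Waco→Y: 40 crates
  Elko→W: 20 crates
Optimal cost = $440.
Saving = 680 − 440 = $240.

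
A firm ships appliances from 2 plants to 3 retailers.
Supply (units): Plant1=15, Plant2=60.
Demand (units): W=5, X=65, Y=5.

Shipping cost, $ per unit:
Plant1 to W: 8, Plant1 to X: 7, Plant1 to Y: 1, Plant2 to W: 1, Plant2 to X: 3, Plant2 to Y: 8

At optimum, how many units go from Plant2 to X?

55

Optimal shipments:
  Plant1→X: 10 × $7 = $70
  Plant1→Y: 5 × $1 = $5
  Plant2→W: 5 × $1 = $5
  Plant2→X: 55 × $3 = $165
Total cost = $245.
So Plant2→X carries 55 units.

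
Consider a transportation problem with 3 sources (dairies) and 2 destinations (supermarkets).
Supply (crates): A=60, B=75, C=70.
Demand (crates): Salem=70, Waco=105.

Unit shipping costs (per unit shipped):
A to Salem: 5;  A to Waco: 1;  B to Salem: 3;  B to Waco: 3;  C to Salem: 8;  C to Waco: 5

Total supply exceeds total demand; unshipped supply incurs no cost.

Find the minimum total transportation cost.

485

A cheapest plan:
  A->Waco: 60 × 1 = 60
  B->Salem: 70 × 3 = 210
  B->Waco: 5 × 3 = 15
  C->Waco: 40 × 5 = 200
Total = 60 + 210 + 15 + 200 = 485.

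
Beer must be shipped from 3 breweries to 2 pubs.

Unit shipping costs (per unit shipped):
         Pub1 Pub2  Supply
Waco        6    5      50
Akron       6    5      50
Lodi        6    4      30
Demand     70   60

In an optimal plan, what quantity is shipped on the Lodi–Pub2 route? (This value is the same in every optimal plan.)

30

The minimum-cost plan:
  Waco→Pub1: 50 × 6 = 300
  Akron→Pub1: 20 × 6 = 120
  Akron→Pub2: 30 × 5 = 150
  Lodi→Pub2: 30 × 4 = 120
Total cost = 690.
So Lodi→Pub2 carries 30 kegs.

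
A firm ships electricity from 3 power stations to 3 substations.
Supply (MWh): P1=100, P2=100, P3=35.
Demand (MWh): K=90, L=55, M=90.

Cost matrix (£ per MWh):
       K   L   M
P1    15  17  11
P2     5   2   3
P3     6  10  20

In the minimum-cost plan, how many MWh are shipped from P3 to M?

Optimal shipments:
  P1->K: 10 × £15 = £150
  P1->M: 90 × £11 = £990
  P2->K: 45 × £5 = £225
  P2->L: 55 × £2 = £110
  P3->K: 35 × £6 = £210
Total cost = £1685.
The route P3→M is not used.

0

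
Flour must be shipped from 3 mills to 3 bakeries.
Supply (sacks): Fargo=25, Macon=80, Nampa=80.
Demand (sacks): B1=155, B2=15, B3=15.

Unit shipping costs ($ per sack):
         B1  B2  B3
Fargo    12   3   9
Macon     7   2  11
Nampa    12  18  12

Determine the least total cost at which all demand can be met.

1655

A cheapest plan:
  Fargo->B2: 15 × $3 = $45
  Fargo->B3: 10 × $9 = $90
  Macon->B1: 80 × $7 = $560
  Nampa->B1: 75 × $12 = $900
  Nampa->B3: 5 × $12 = $60
Total = 45 + 90 + 560 + 900 + 60 = $1655.
(Supply check: Fargo ships 25; Macon ships 80; Nampa ships 80.)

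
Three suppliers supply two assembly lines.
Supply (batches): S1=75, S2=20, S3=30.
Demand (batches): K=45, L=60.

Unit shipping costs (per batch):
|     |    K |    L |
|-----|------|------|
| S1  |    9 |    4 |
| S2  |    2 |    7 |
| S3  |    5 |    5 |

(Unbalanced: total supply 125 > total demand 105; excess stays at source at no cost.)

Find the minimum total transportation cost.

Optimal allocation:
  S1->L: 60 × 4 = 240
  S2->K: 20 × 2 = 40
  S3->K: 25 × 5 = 125
Total = 240 + 40 + 125 = 405.

405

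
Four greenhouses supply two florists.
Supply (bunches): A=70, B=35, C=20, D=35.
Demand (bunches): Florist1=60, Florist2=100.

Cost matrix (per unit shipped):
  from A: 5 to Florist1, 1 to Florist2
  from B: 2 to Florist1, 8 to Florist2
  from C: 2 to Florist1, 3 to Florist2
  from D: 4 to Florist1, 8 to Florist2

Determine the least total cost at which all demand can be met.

Optimal allocation:
  A to Florist2: 70 × 1 = 70
  B to Florist1: 35 × 2 = 70
  C to Florist2: 20 × 3 = 60
  D to Florist1: 25 × 4 = 100
  D to Florist2: 10 × 8 = 80
Total = 70 + 70 + 60 + 100 + 80 = 380.

380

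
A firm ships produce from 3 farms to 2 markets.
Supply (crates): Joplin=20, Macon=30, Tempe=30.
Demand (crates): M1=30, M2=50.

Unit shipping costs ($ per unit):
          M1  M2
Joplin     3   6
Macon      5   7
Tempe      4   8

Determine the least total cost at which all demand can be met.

One minimum-cost allocation:
  Joplin->M2: 20 × $6 = $120
  Macon->M2: 30 × $7 = $210
  Tempe->M1: 30 × $4 = $120
Total = 120 + 210 + 120 = $450.

450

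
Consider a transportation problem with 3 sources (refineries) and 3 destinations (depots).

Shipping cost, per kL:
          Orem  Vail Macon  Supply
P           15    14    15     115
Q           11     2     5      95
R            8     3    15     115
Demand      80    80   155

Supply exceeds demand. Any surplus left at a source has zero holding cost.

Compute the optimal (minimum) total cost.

Optimal allocation:
  P–Orem: 45 kL
  P–Macon: 60 kL
  Q–Macon: 95 kL
  R–Orem: 35 kL
  R–Vail: 80 kL
Total cost = 2570.
(Supply check: P ships 105; Q ships 95; R ships 115.)

2570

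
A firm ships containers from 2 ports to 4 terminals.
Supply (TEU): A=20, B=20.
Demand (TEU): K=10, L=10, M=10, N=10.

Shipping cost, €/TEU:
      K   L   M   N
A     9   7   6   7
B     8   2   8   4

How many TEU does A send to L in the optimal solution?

0

Optimal shipments:
  A–K: 10 × €9 = €90
  A–M: 10 × €6 = €60
  B–L: 10 × €2 = €20
  B–N: 10 × €4 = €40
Total cost = €210.
The route A→L is not used.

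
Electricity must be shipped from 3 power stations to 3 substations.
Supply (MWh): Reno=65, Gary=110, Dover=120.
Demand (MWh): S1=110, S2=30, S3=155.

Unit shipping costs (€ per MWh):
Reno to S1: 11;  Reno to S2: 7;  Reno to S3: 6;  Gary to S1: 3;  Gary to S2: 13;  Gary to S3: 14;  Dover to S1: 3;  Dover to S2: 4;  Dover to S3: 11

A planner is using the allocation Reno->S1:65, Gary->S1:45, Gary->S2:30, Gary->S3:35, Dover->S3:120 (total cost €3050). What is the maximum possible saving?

Current plan cost = 65·11 + 45·3 + 30·13 + 35·14 + 120·11 = €3050.
Optimal plan:
  Reno–S3: 65 × €6 = €390
  Gary–S1: 110 × €3 = €330
  Dover–S2: 30 × €4 = €120
  Dover–S3: 90 × €11 = €990
Optimal cost = €1830.
Saving = 3050 − 1830 = €1220.

1220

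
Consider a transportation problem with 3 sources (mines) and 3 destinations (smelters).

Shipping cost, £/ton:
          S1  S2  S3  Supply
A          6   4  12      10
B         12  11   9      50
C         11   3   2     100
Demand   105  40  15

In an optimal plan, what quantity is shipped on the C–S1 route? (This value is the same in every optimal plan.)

Optimal shipments:
  A→S1: 10 × £6 = £60
  B→S1: 50 × £12 = £600
  C→S1: 45 × £11 = £495
  C→S2: 40 × £3 = £120
  C→S3: 15 × £2 = £30
Total cost = £1305.
So C→S1 carries 45 tons.

45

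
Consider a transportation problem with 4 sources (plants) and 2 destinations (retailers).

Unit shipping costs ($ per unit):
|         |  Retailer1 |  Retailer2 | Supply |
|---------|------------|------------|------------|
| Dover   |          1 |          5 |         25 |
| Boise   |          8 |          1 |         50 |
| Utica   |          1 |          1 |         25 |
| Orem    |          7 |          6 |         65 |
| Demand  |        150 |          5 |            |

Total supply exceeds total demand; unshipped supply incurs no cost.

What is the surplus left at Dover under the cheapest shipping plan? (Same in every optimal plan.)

Minimum-cost shipments:
  Dover→Retailer1: 25 units
  Boise→Retailer1: 35 units
  Boise→Retailer2: 5 units
  Utica→Retailer1: 25 units
  Orem→Retailer1: 65 units
Total cost = $790.
Dover ships 25 of its 25, leaving 0.

0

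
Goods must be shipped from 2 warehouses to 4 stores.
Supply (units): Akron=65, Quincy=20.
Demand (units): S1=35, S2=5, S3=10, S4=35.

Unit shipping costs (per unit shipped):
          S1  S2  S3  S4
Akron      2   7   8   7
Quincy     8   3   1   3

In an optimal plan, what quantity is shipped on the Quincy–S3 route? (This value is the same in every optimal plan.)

Optimal shipments:
  Akron–S1: 35 × 2 = 70
  Akron–S2: 5 × 7 = 35
  Akron–S4: 25 × 7 = 175
  Quincy–S3: 10 × 1 = 10
  Quincy–S4: 10 × 3 = 30
Total cost = 320.
So Quincy→S3 carries 10 units.

10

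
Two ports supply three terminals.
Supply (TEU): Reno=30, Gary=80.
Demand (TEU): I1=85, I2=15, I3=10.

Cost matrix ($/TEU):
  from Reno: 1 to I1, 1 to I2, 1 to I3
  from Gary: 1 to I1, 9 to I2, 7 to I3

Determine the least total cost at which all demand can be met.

One minimum-cost allocation:
  Reno->I1: 5 × $1 = $5
  Reno->I2: 15 × $1 = $15
  Reno->I3: 10 × $1 = $10
  Gary->I1: 80 × $1 = $80
Total = 5 + 15 + 10 + 80 = $110.

110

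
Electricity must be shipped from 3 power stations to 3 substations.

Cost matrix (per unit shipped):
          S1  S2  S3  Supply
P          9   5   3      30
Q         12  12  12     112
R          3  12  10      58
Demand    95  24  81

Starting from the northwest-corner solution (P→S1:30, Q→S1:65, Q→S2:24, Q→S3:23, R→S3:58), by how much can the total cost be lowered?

Current plan cost = 30·9 + 65·12 + 24·12 + 23·12 + 58·10 = 2194.
Optimal plan:
  P→S3: 30 × 3 = 90
  Q→S1: 37 × 12 = 444
  Q→S2: 24 × 12 = 288
  Q→S3: 51 × 12 = 612
  R→S1: 58 × 3 = 174
Optimal cost = 1608.
Saving = 2194 − 1608 = 586.

586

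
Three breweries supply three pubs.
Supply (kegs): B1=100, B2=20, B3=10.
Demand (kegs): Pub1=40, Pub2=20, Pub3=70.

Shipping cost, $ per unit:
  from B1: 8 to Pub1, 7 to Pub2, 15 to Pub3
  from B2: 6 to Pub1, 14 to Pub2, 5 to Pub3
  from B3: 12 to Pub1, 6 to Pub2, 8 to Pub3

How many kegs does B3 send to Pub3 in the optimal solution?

10

Optimal shipments:
  B1–Pub1: 40 × $8 = $320
  B1–Pub2: 20 × $7 = $140
  B1–Pub3: 40 × $15 = $600
  B2–Pub3: 20 × $5 = $100
  B3–Pub3: 10 × $8 = $80
Total cost = $1240.
So B3→Pub3 carries 10 kegs.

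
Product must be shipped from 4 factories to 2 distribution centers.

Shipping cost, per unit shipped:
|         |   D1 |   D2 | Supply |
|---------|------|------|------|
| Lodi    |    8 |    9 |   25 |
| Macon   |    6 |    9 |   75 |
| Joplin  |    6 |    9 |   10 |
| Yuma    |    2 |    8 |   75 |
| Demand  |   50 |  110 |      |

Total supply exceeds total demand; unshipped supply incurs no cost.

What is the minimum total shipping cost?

Optimal allocation:
  Lodi to D2: 10 × 9 = 90
  Macon to D2: 75 × 9 = 675
  Yuma to D1: 50 × 2 = 100
  Yuma to D2: 25 × 8 = 200
Total = 90 + 675 + 100 + 200 = 1065.

1065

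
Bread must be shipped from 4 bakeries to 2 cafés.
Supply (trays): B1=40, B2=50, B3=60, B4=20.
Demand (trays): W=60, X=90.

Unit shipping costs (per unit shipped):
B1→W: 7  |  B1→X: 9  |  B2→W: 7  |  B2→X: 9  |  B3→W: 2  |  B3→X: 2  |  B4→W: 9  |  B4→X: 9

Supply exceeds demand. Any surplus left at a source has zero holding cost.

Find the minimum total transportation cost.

810

Optimal allocation:
  B1→W: 10 × 7 = 70
  B1→X: 30 × 9 = 270
  B2→W: 50 × 7 = 350
  B3→X: 60 × 2 = 120
Total = 70 + 270 + 350 + 120 = 810.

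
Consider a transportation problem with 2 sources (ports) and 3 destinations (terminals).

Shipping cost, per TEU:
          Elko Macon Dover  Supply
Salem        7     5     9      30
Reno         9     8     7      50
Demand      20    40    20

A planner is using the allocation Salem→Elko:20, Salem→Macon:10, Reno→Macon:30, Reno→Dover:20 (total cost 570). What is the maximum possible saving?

20

Current plan cost = 20·7 + 10·5 + 30·8 + 20·7 = 570.
Optimal plan:
  Salem->Macon: 30 × 5 = 150
  Reno->Elko: 20 × 9 = 180
  Reno->Macon: 10 × 8 = 80
  Reno->Dover: 20 × 7 = 140
Optimal cost = 550.
Saving = 570 − 550 = 20.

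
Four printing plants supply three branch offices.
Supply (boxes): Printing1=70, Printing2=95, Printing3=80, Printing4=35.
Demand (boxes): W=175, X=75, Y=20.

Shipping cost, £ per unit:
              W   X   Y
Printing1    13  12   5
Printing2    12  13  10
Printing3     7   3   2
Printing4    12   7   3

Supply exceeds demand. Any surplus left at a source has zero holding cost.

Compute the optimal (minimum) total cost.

An optimal shipping plan:
  Printing1–W: 60 boxes
  Printing2–W: 95 boxes
  Printing3–W: 20 boxes
  Printing3–X: 60 boxes
  Printing4–X: 15 boxes
  Printing4–Y: 20 boxes
Total cost = £2405.
(Supply check: Printing1 ships 60; Printing2 ships 95; Printing3 ships 80; Printing4 ships 35.)

2405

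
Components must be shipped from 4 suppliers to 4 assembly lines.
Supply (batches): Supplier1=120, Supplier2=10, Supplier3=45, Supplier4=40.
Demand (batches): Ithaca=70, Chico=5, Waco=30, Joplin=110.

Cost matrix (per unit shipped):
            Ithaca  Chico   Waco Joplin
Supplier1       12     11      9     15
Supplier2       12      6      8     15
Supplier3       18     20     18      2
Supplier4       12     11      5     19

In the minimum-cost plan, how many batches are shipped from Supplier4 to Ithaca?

10

Optimal shipments:
  Supplier1–Ithaca: 60 × 12 = 720
  Supplier1–Joplin: 60 × 15 = 900
  Supplier2–Chico: 5 × 6 = 30
  Supplier2–Joplin: 5 × 15 = 75
  Supplier3–Joplin: 45 × 2 = 90
  Supplier4–Ithaca: 10 × 12 = 120
  Supplier4–Waco: 30 × 5 = 150
Total cost = 2085.
So Supplier4→Ithaca carries 10 batches.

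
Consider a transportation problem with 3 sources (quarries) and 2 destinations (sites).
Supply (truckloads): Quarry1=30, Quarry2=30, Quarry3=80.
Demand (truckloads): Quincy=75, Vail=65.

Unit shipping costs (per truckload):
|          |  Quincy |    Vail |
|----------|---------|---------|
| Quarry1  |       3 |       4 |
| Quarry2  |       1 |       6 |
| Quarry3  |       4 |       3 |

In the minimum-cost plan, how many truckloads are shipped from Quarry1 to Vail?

0

Optimal shipments:
  Quarry1 to Quincy: 30 truckloads
  Quarry2 to Quincy: 30 truckloads
  Quarry3 to Quincy: 15 truckloads
  Quarry3 to Vail: 65 truckloads
Total cost = 375.
The route Quarry1→Vail is not used.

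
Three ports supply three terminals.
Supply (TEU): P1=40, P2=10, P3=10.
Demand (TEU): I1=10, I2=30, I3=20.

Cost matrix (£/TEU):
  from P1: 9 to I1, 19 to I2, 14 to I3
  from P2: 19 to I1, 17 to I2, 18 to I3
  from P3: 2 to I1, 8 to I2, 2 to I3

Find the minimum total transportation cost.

An optimal shipping plan:
  P1–I1: 10 × £9 = £90
  P1–I2: 20 × £19 = £380
  P1–I3: 10 × £14 = £140
  P2–I2: 10 × £17 = £170
  P3–I3: 10 × £2 = £20
Total = 90 + 380 + 140 + 170 + 20 = £800.
(Supply check: P1 ships 40; P2 ships 10; P3 ships 10.)

800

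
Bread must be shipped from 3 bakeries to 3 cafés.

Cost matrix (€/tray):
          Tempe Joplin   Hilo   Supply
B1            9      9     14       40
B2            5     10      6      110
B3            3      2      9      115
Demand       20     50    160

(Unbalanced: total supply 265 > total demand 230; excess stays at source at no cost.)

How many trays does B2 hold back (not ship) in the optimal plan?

An optimal plan:
  B1->Hilo: 5 × €14 = €70
  B2->Hilo: 110 × €6 = €660
  B3->Tempe: 20 × €3 = €60
  B3->Joplin: 50 × €2 = €100
  B3->Hilo: 45 × €9 = €405
Total cost = €1295.
B2 ships 110 of its 110, leaving 0.

0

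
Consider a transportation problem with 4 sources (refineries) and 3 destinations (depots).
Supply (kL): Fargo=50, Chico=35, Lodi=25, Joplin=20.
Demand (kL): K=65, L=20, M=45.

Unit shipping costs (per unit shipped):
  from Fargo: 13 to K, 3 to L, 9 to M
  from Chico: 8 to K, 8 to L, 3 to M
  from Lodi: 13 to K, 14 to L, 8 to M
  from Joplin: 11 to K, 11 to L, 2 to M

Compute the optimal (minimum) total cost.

970

A cheapest plan:
  Fargo–K: 30 kL
  Fargo–L: 20 kL
  Chico–K: 10 kL
  Chico–M: 25 kL
  Lodi–K: 25 kL
  Joplin–M: 20 kL
Total cost = 970.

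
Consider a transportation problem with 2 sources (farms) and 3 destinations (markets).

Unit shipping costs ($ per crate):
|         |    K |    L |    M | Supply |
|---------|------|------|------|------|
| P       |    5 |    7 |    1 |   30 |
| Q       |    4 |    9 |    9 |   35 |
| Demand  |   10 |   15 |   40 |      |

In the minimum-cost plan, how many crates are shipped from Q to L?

15

Optimal shipments:
  P→M: 30 × $1 = $30
  Q→K: 10 × $4 = $40
  Q→L: 15 × $9 = $135
  Q→M: 10 × $9 = $90
Total cost = $295.
So Q→L carries 15 crates.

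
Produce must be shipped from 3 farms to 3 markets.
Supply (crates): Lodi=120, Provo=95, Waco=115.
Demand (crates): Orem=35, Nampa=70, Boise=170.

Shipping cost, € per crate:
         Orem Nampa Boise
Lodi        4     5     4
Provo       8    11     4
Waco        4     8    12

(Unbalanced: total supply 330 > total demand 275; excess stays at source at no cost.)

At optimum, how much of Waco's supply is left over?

Minimum-cost shipments:
  Lodi to Nampa: 45 × €5 = €225
  Lodi to Boise: 75 × €4 = €300
  Provo to Boise: 95 × €4 = €380
  Waco to Orem: 35 × €4 = €140
  Waco to Nampa: 25 × €8 = €200
Total cost = €1245.
Waco ships 60 of its 115, leaving 55.

55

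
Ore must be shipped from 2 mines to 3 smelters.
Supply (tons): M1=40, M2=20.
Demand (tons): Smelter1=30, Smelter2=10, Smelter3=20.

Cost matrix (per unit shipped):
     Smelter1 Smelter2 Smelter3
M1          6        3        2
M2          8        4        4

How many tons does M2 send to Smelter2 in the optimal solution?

10

Optimal shipments:
  M1–Smelter1: 20 × 6 = 120
  M1–Smelter3: 20 × 2 = 40
  M2–Smelter1: 10 × 8 = 80
  M2–Smelter2: 10 × 4 = 40
Total cost = 280.
So M2→Smelter2 carries 10 tons.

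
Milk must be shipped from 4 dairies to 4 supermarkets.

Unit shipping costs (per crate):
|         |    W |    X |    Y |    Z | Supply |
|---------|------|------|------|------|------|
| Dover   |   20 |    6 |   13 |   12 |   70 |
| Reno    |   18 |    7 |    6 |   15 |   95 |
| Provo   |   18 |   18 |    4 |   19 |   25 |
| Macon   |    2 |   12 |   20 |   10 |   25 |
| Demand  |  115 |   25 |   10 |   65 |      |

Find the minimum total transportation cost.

2660

Optimal allocation:
  Dover→X: 5 crates
  Dover→Z: 65 crates
  Reno→W: 75 crates
  Reno→X: 20 crates
  Provo→W: 15 crates
  Provo→Y: 10 crates
  Macon→W: 25 crates
Total cost = 2660.
(Supply check: Dover ships 70; Reno ships 95; Provo ships 25; Macon ships 25.)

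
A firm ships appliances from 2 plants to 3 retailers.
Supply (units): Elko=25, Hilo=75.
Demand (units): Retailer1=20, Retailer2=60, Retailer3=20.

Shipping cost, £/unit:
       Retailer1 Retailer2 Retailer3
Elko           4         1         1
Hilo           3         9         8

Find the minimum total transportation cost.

A cheapest plan:
  Elko→Retailer2: 25 × £1 = £25
  Hilo→Retailer1: 20 × £3 = £60
  Hilo→Retailer2: 35 × £9 = £315
  Hilo→Retailer3: 20 × £8 = £160
Total = 25 + 60 + 315 + 160 = £560.
(Supply check: Elko ships 25; Hilo ships 75.)

560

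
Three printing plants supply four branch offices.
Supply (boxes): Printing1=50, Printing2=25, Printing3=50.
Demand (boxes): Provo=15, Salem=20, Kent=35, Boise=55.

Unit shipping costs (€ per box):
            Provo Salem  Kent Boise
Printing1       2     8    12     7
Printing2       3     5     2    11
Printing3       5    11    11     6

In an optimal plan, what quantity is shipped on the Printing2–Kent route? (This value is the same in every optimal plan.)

25

Optimal shipments:
  Printing1–Provo: 15 boxes
  Printing1–Salem: 20 boxes
  Printing1–Boise: 15 boxes
  Printing2–Kent: 25 boxes
  Printing3–Kent: 10 boxes
  Printing3–Boise: 40 boxes
Total cost = €695.
So Printing2→Kent carries 25 boxes.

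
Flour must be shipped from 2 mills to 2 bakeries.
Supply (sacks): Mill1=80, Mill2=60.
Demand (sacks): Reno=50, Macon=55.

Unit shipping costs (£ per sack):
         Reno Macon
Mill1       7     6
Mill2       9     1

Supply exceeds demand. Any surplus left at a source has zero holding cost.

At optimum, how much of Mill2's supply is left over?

An optimal plan:
  Mill1→Reno: 50 × £7 = £350
  Mill2→Macon: 55 × £1 = £55
Total cost = £405.
Mill2 ships 55 of its 60, leaving 5.

5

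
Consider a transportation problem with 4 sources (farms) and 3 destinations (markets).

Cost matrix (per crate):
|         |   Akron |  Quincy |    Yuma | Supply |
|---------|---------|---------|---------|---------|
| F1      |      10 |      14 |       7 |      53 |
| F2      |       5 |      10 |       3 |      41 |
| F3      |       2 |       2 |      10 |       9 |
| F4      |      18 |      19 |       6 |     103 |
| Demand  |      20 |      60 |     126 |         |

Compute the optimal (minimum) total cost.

1527

An optimal shipping plan:
  F1 to Quincy: 51 × 14 = 714
  F1 to Yuma: 2 × 7 = 14
  F2 to Akron: 20 × 5 = 100
  F2 to Yuma: 21 × 3 = 63
  F3 to Quincy: 9 × 2 = 18
  F4 to Yuma: 103 × 6 = 618
Total = 714 + 14 + 100 + 63 + 18 + 618 = 1527.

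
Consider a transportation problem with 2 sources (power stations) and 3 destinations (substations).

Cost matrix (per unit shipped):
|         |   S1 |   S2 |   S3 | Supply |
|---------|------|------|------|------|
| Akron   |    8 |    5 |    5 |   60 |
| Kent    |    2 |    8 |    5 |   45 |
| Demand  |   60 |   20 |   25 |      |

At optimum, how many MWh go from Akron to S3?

25

Solving gives:
  Akron to S1: 15 × 8 = 120
  Akron to S2: 20 × 5 = 100
  Akron to S3: 25 × 5 = 125
  Kent to S1: 45 × 2 = 90
Total cost = 435.
So Akron→S3 carries 25 MWh.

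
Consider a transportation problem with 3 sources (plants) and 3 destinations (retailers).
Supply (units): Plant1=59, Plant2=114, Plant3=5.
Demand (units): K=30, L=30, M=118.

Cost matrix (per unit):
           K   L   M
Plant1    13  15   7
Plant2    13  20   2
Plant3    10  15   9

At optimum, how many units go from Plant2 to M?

114

Solving gives:
  Plant1 to K: 25 × 13 = 325
  Plant1 to L: 30 × 15 = 450
  Plant1 to M: 4 × 7 = 28
  Plant2 to M: 114 × 2 = 228
  Plant3 to K: 5 × 10 = 50
Total cost = 1081.
So Plant2→M carries 114 units.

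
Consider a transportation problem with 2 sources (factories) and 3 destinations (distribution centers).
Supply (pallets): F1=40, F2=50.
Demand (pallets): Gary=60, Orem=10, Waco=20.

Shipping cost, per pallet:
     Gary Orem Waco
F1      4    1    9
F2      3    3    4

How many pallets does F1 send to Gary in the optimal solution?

The minimum-cost plan:
  F1–Gary: 30 × 4 = 120
  F1–Orem: 10 × 1 = 10
  F2–Gary: 30 × 3 = 90
  F2–Waco: 20 × 4 = 80
Total cost = 300.
So F1→Gary carries 30 pallets.

30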